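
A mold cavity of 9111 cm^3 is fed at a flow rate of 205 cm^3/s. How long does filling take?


Formula: t_fill = V_mold / Q_flow
t = 9111 cm^3 / 205 cm^3/s = 44.4439 s


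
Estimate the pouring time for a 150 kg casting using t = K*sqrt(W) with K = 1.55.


Formula: t = K * sqrt(W)
sqrt(W) = sqrt(150) = 12.24745
t = 1.55 * 12.24745 = 18.9835 s

18.9835 s


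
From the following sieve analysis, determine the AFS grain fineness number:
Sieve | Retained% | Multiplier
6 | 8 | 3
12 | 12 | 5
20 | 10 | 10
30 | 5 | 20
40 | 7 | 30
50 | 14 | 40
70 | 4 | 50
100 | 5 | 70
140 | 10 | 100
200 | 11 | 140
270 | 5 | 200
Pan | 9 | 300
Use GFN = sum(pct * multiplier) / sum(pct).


Formula: GFN = sum(pct * multiplier) / sum(pct)
sum(pct * multiplier) = 7844
sum(pct) = 100
GFN = 7844 / 100 = 78.44

Final answer: 78.44


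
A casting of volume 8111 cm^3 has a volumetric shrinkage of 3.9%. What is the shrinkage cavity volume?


Formula: V_shrink = V_casting * shrinkage_pct / 100
V_shrink = 8111 cm^3 * 3.9 / 100 = 316.3290 cm^3

Answer: 316.3290 cm^3


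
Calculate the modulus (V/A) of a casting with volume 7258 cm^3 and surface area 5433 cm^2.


Formula: Casting Modulus M = V / A
M = 7258 cm^3 / 5433 cm^2 = 1.3359 cm


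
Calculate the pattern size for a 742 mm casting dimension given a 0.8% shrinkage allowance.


Formula: L_pattern = L_casting * (1 + shrinkage_rate/100)
Shrinkage factor = 1 + 0.8/100 = 1.008
L_pattern = 742 mm * 1.008 = 747.9360 mm

Answer: 747.9360 mm


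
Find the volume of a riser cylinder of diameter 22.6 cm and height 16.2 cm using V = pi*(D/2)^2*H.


Formula: V = pi * (D/2)^2 * H  (cylinder volume)
Radius = D/2 = 22.6/2 = 11.3 cm
V = pi * 11.3^2 * 16.2 = 6498.6294 cm^3

6498.6294 cm^3


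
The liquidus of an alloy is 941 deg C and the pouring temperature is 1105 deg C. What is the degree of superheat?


Formula: Superheat = T_pour - T_melt
Superheat = 1105 - 941 = 164 deg C

Final answer: 164 deg C


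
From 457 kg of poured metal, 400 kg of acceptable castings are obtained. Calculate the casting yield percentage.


Formula: Casting Yield = (W_good / W_total) * 100
Yield = (400 kg / 457 kg) * 100 = 87.5274%

87.5274%


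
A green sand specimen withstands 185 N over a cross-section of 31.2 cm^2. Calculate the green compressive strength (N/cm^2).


Formula: Compressive Strength = Force / Area
Strength = 185 N / 31.2 cm^2 = 5.9295 N/cm^2


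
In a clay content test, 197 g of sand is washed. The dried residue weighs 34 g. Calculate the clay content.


Formula: Clay% = (W_total - W_washed) / W_total * 100
Clay mass = 197 - 34 = 163 g
Clay% = 163 / 197 * 100 = 82.7411%

Final answer: 82.7411%


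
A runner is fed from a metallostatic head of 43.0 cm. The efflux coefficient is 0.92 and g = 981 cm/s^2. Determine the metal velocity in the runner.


Formula: v = Cd * sqrt(2 * g * h)  (Torricelli with discharge coefficient)
2*g*h = 2 * 981 * 43.0 = 84366.0 cm^2/s^2
sqrt(84366.0) = 290.45826 cm/s
v = 0.92 * 290.45826 = 267.2216 cm/s


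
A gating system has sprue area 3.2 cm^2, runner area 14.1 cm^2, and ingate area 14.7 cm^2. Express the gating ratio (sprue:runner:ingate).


Sprue:Runner:Ingate = 1 : 14.1/3.2 : 14.7/3.2 = 1:4.41:4.59

Answer: 1:4.41:4.59


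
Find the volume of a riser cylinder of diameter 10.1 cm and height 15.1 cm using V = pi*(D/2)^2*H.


Formula: V = pi * (D/2)^2 * H  (cylinder volume)
Radius = D/2 = 10.1/2 = 5.05 cm
V = pi * 5.05^2 * 15.1 = 1209.7888 cm^3

Answer: 1209.7888 cm^3


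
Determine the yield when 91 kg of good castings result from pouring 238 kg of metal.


Formula: Casting Yield = (W_good / W_total) * 100
Yield = (91 kg / 238 kg) * 100 = 38.2353%

38.2353%


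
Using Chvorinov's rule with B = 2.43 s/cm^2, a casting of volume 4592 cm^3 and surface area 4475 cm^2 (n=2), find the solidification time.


Formula: t_s = B * (V/A)^n  (Chvorinov's rule, n=2)
Modulus M = V/A = 4592/4475 = 1.026145 cm
M^2 = 1.026145^2 = 1.052974 cm^2
t_s = 2.43 * 1.052974 = 2.5587 s

2.5587 s


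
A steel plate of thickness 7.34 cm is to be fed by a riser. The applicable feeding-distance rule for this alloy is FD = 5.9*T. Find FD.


Formula: FD = 5.9 * T  (riser feeding-distance rule)
FD = 5.9 * 7.34 cm = 43.3060 cm

43.3060 cm


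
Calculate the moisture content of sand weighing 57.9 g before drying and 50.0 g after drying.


Formula: MC = (W_wet - W_dry) / W_wet * 100
Water mass = 57.9 - 50.0 = 7.9 g
MC = 7.9 / 57.9 * 100 = 13.6442%


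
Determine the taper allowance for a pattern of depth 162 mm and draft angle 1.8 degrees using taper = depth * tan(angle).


Formula: taper = depth * tan(draft_angle)
tan(1.8 deg) = 0.0314263
taper = 162 mm * 0.0314263 = 5.0911 mm


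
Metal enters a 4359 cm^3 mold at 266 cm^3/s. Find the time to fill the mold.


Formula: t_fill = V_mold / Q_flow
t = 4359 cm^3 / 266 cm^3/s = 16.3872 s

Answer: 16.3872 s


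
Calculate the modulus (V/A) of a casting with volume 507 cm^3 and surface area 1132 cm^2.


Formula: Casting Modulus M = V / A
M = 507 cm^3 / 1132 cm^2 = 0.4479 cm

Answer: 0.4479 cm


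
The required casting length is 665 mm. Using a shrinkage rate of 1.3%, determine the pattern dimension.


Formula: L_pattern = L_casting * (1 + shrinkage_rate/100)
Shrinkage factor = 1 + 1.3/100 = 1.013
L_pattern = 665 mm * 1.013 = 673.6450 mm

Answer: 673.6450 mm


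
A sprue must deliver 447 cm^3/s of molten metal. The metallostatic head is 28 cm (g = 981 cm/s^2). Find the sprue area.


Formula: v = sqrt(2*g*h), A = Q/v
Velocity: v = sqrt(2 * 981 * 28) = sqrt(54936) = 234.3843 cm/s
Sprue area: A = Q / v = 447 / 234.3843 = 1.9071 cm^2


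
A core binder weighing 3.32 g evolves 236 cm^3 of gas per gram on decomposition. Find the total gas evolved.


Formula: V_gas = W_binder * gas_evolution_rate
V = 3.32 g * 236 cm^3/g = 783.5200 cm^3

783.5200 cm^3


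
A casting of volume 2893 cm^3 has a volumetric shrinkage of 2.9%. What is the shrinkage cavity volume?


Formula: V_shrink = V_casting * shrinkage_pct / 100
V_shrink = 2893 cm^3 * 2.9 / 100 = 83.8970 cm^3


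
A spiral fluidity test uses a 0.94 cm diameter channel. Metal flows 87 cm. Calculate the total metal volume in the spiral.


Formula: V = pi * (d/2)^2 * L  (cylinder volume)
Radius = 0.94/2 = 0.47 cm
V = pi * 0.47^2 * 87 = 60.3761 cm^3

60.3761 cm^3


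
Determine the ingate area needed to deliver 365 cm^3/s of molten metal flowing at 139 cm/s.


Formula: A_ingate = Q / v  (continuity equation)
A = 365 cm^3/s / 139 cm/s = 2.6259 cm^2

Final answer: 2.6259 cm^2


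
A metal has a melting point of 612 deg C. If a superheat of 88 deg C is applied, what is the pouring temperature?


Formula: T_pour = T_melt + Superheat
T_pour = 612 + 88 = 700 deg C

Final answer: 700 deg C


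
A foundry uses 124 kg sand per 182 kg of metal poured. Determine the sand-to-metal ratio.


Formula: Sand-to-Metal Ratio = W_sand / W_metal
Ratio = 124 kg / 182 kg = 0.6813

0.6813


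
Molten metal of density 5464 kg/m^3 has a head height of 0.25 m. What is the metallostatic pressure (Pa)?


Formula: P = rho * g * h
rho * g = 5464 * 9.81 = 53601.84 N/m^3
P = 53601.84 * 0.25 = 13400.4600 Pa

13400.4600 Pa


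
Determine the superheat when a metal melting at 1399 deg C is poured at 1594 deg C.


Formula: Superheat = T_pour - T_melt
Superheat = 1594 - 1399 = 195 deg C


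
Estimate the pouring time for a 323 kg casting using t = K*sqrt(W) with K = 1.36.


Formula: t = K * sqrt(W)
sqrt(W) = sqrt(323) = 17.97220
t = 1.36 * 17.97220 = 24.4422 s

24.4422 s


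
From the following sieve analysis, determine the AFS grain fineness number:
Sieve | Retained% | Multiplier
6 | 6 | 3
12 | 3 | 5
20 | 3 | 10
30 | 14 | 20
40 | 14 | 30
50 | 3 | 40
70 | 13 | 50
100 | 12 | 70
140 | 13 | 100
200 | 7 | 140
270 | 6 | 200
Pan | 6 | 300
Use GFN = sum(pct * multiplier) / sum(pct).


Formula: GFN = sum(pct * multiplier) / sum(pct)
sum(pct * multiplier) = 7653
sum(pct) = 100
GFN = 7653 / 100 = 76.53

76.53


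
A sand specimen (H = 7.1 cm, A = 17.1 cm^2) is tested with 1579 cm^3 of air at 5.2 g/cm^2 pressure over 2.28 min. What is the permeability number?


Formula: Permeability Number P = (V * H) / (p * A * t)
Numerator: V * H = 1579 * 7.1 = 11210.9
Denominator: p * A * t = 5.2 * 17.1 * 2.28 = 202.7376
P = 11210.9 / 202.7376 = 55.2976

Answer: 55.2976


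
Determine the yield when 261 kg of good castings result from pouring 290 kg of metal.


Formula: Casting Yield = (W_good / W_total) * 100
Yield = (261 kg / 290 kg) * 100 = 90.0000%

Final answer: 90.0000%


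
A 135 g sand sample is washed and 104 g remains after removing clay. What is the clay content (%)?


Formula: Clay% = (W_total - W_washed) / W_total * 100
Clay mass = 135 - 104 = 31 g
Clay% = 31 / 135 * 100 = 22.9630%


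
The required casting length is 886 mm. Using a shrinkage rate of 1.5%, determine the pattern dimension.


Formula: L_pattern = L_casting * (1 + shrinkage_rate/100)
Shrinkage factor = 1 + 1.5/100 = 1.015
L_pattern = 886 mm * 1.015 = 899.2900 mm

Answer: 899.2900 mm


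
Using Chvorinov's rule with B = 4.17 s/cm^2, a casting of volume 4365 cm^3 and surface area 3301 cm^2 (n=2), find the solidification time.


Formula: t_s = B * (V/A)^n  (Chvorinov's rule, n=2)
Modulus M = V/A = 4365/3301 = 1.322327 cm
M^2 = 1.322327^2 = 1.748549 cm^2
t_s = 4.17 * 1.748549 = 7.2914 s

Final answer: 7.2914 s


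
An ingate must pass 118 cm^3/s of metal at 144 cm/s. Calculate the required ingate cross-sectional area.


Formula: A_ingate = Q / v  (continuity equation)
A = 118 cm^3/s / 144 cm/s = 0.8194 cm^2

Final answer: 0.8194 cm^2


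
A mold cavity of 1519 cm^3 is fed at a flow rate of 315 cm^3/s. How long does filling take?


Formula: t_fill = V_mold / Q_flow
t = 1519 cm^3 / 315 cm^3/s = 4.8222 s


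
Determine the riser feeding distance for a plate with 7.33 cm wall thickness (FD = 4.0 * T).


Formula: FD = 4.0 * T  (riser feeding-distance rule)
FD = 4.0 * 7.33 cm = 29.3200 cm

Final answer: 29.3200 cm


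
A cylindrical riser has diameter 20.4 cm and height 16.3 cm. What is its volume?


Formula: V = pi * (D/2)^2 * H  (cylinder volume)
Radius = D/2 = 20.4/2 = 10.2 cm
V = pi * 10.2^2 * 16.3 = 5327.6762 cm^3

Final answer: 5327.6762 cm^3


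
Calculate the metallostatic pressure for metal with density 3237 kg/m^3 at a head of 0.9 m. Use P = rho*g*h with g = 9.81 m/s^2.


Formula: P = rho * g * h
rho * g = 3237 * 9.81 = 31754.97 N/m^3
P = 31754.97 * 0.9 = 28579.4730 Pa

Answer: 28579.4730 Pa


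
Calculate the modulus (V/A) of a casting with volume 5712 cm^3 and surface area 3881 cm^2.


Formula: Casting Modulus M = V / A
M = 5712 cm^3 / 3881 cm^2 = 1.4718 cm

Answer: 1.4718 cm


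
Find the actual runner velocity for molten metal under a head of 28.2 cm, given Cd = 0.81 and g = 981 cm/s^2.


Formula: v = Cd * sqrt(2 * g * h)  (Torricelli with discharge coefficient)
2*g*h = 2 * 981 * 28.2 = 55328.4 cm^2/s^2
sqrt(55328.4) = 235.21990 cm/s
v = 0.81 * 235.21990 = 190.5281 cm/s

Final answer: 190.5281 cm/s


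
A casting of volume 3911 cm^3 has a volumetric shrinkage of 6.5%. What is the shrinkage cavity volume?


Formula: V_shrink = V_casting * shrinkage_pct / 100
V_shrink = 3911 cm^3 * 6.5 / 100 = 254.2150 cm^3

254.2150 cm^3


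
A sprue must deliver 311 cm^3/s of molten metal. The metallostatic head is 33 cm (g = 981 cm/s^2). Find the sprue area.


Formula: v = sqrt(2*g*h), A = Q/v
Velocity: v = sqrt(2 * 981 * 33) = sqrt(64746) = 254.4524 cm/s
Sprue area: A = Q / v = 311 / 254.4524 = 1.2222 cm^2

Answer: 1.2222 cm^2


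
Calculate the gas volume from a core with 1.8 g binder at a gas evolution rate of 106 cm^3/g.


Formula: V_gas = W_binder * gas_evolution_rate
V = 1.8 g * 106 cm^3/g = 190.8000 cm^3

Answer: 190.8000 cm^3


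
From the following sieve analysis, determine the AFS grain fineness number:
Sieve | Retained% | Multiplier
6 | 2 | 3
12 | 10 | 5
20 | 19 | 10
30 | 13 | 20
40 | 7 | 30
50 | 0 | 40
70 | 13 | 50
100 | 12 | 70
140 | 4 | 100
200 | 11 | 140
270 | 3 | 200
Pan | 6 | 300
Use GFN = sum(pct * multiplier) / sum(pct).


Formula: GFN = sum(pct * multiplier) / sum(pct)
sum(pct * multiplier) = 6546
sum(pct) = 100
GFN = 6546 / 100 = 65.46

Final answer: 65.46


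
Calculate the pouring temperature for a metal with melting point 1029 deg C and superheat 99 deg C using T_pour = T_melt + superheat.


Formula: T_pour = T_melt + Superheat
T_pour = 1029 + 99 = 1128 deg C

Answer: 1128 deg C


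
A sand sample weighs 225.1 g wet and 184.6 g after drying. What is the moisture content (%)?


Formula: MC = (W_wet - W_dry) / W_wet * 100
Water mass = 225.1 - 184.6 = 40.5 g
MC = 40.5 / 225.1 * 100 = 17.9920%


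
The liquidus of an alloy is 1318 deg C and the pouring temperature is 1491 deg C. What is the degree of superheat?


Formula: Superheat = T_pour - T_melt
Superheat = 1491 - 1318 = 173 deg C

Answer: 173 deg C


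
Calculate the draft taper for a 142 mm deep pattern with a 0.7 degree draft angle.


Formula: taper = depth * tan(draft_angle)
tan(0.7 deg) = 0.0122179
taper = 142 mm * 0.0122179 = 1.7349 mm


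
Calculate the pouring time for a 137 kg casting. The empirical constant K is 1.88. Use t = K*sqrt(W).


Formula: t = K * sqrt(W)
sqrt(W) = sqrt(137) = 11.70470
t = 1.88 * 11.70470 = 22.0048 s


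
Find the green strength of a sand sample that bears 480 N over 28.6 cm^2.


Formula: Compressive Strength = Force / Area
Strength = 480 N / 28.6 cm^2 = 16.7832 N/cm^2

Final answer: 16.7832 N/cm^2


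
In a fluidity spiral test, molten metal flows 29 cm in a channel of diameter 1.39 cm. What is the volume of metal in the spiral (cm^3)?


Formula: V = pi * (d/2)^2 * L  (cylinder volume)
Radius = 1.39/2 = 0.695 cm
V = pi * 0.695^2 * 29 = 44.0066 cm^3

Answer: 44.0066 cm^3


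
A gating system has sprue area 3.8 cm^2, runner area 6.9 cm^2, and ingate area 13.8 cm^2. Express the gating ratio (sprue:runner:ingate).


Sprue:Runner:Ingate = 1 : 6.9/3.8 : 13.8/3.8 = 1:1.82:3.63

1:1.82:3.63


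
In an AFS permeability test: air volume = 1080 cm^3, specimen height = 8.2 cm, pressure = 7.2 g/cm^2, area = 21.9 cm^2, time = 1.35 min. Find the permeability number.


Formula: Permeability Number P = (V * H) / (p * A * t)
Numerator: V * H = 1080 * 8.2 = 8856.0
Denominator: p * A * t = 7.2 * 21.9 * 1.35 = 212.868
P = 8856.0 / 212.868 = 41.6032

Final answer: 41.6032


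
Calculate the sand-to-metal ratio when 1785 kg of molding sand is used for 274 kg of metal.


Formula: Sand-to-Metal Ratio = W_sand / W_metal
Ratio = 1785 kg / 274 kg = 6.5146


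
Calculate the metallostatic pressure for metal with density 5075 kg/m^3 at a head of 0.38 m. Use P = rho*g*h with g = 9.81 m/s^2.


Formula: P = rho * g * h
rho * g = 5075 * 9.81 = 49785.75 N/m^3
P = 49785.75 * 0.38 = 18918.5850 Pa

Answer: 18918.5850 Pa


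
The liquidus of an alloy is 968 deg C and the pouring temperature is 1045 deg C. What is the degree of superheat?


Formula: Superheat = T_pour - T_melt
Superheat = 1045 - 968 = 77 deg C

Answer: 77 deg C


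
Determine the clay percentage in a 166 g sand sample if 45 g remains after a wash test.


Formula: Clay% = (W_total - W_washed) / W_total * 100
Clay mass = 166 - 45 = 121 g
Clay% = 121 / 166 * 100 = 72.8916%

Final answer: 72.8916%


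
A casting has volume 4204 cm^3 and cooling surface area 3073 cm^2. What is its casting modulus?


Formula: Casting Modulus M = V / A
M = 4204 cm^3 / 3073 cm^2 = 1.3680 cm

Final answer: 1.3680 cm


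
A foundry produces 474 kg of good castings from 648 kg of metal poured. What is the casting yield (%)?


Formula: Casting Yield = (W_good / W_total) * 100
Yield = (474 kg / 648 kg) * 100 = 73.1481%


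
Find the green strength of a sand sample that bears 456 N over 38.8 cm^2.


Formula: Compressive Strength = Force / Area
Strength = 456 N / 38.8 cm^2 = 11.7526 N/cm^2

Final answer: 11.7526 N/cm^2


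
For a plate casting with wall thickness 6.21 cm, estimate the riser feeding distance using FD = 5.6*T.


Formula: FD = 5.6 * T  (riser feeding-distance rule)
FD = 5.6 * 6.21 cm = 34.7760 cm

Final answer: 34.7760 cm


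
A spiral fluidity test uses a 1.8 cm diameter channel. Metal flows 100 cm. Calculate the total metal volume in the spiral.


Formula: V = pi * (d/2)^2 * L  (cylinder volume)
Radius = 1.8/2 = 0.9 cm
V = pi * 0.9^2 * 100 = 254.4690 cm^3

Answer: 254.4690 cm^3


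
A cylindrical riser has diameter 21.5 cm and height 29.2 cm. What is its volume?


Formula: V = pi * (D/2)^2 * H  (cylinder volume)
Radius = D/2 = 21.5/2 = 10.75 cm
V = pi * 10.75^2 * 29.2 = 10601.0688 cm^3

10601.0688 cm^3


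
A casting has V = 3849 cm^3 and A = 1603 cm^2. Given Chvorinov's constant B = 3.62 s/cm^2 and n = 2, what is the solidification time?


Formula: t_s = B * (V/A)^n  (Chvorinov's rule, n=2)
Modulus M = V/A = 3849/1603 = 2.401123 cm
M^2 = 2.401123^2 = 5.765392 cm^2
t_s = 3.62 * 5.765392 = 20.8707 s

Final answer: 20.8707 s


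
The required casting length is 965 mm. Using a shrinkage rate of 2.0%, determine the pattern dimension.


Formula: L_pattern = L_casting * (1 + shrinkage_rate/100)
Shrinkage factor = 1 + 2.0/100 = 1.02
L_pattern = 965 mm * 1.02 = 984.3000 mm

984.3000 mm


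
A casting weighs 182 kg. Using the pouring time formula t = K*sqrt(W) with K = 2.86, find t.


Formula: t = K * sqrt(W)
sqrt(W) = sqrt(182) = 13.49074
t = 2.86 * 13.49074 = 38.5835 s

Final answer: 38.5835 s


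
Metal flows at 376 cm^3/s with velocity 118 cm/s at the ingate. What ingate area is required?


Formula: A_ingate = Q / v  (continuity equation)
A = 376 cm^3/s / 118 cm/s = 3.1864 cm^2


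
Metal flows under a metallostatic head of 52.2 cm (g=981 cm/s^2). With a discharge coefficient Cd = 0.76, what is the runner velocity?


Formula: v = Cd * sqrt(2 * g * h)  (Torricelli with discharge coefficient)
2*g*h = 2 * 981 * 52.2 = 102416.4 cm^2/s^2
sqrt(102416.4) = 320.02562 cm/s
v = 0.76 * 320.02562 = 243.2195 cm/s

Final answer: 243.2195 cm/s


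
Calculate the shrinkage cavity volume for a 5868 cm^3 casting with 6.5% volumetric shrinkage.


Formula: V_shrink = V_casting * shrinkage_pct / 100
V_shrink = 5868 cm^3 * 6.5 / 100 = 381.4200 cm^3


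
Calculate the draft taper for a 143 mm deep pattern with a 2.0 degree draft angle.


Formula: taper = depth * tan(draft_angle)
tan(2.0 deg) = 0.0349208
taper = 143 mm * 0.0349208 = 4.9937 mm

4.9937 mm


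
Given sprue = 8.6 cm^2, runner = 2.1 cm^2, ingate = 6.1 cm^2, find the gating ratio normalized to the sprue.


Sprue:Runner:Ingate = 1 : 2.1/8.6 : 6.1/8.6 = 1:0.24:0.71


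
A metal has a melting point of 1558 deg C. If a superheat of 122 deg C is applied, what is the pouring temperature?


Formula: T_pour = T_melt + Superheat
T_pour = 1558 + 122 = 1680 deg C

1680 deg C


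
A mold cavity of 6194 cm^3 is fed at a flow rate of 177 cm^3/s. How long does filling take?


Formula: t_fill = V_mold / Q_flow
t = 6194 cm^3 / 177 cm^3/s = 34.9944 s


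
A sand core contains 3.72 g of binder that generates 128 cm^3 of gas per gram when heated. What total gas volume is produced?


Formula: V_gas = W_binder * gas_evolution_rate
V = 3.72 g * 128 cm^3/g = 476.1600 cm^3

Answer: 476.1600 cm^3


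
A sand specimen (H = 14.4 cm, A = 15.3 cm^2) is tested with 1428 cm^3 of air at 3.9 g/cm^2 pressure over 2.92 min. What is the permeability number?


Formula: Permeability Number P = (V * H) / (p * A * t)
Numerator: V * H = 1428 * 14.4 = 20563.2
Denominator: p * A * t = 3.9 * 15.3 * 2.92 = 174.2364
P = 20563.2 / 174.2364 = 118.0190

Answer: 118.0190


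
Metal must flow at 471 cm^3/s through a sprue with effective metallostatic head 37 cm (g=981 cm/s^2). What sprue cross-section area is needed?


Formula: v = sqrt(2*g*h), A = Q/v
Velocity: v = sqrt(2 * 981 * 37) = sqrt(72594) = 269.4327 cm/s
Sprue area: A = Q / v = 471 / 269.4327 = 1.7481 cm^2

1.7481 cm^2


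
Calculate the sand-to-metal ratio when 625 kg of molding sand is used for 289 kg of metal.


Formula: Sand-to-Metal Ratio = W_sand / W_metal
Ratio = 625 kg / 289 kg = 2.1626

Final answer: 2.1626


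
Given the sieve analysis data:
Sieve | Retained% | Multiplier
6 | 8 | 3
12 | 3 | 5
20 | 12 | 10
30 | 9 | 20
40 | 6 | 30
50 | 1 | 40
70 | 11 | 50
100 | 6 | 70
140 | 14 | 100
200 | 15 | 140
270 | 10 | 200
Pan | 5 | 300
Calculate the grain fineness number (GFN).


Formula: GFN = sum(pct * multiplier) / sum(pct)
sum(pct * multiplier) = 8529
sum(pct) = 100
GFN = 8529 / 100 = 85.29

85.29


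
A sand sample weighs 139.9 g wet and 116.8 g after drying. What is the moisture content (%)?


Formula: MC = (W_wet - W_dry) / W_wet * 100
Water mass = 139.9 - 116.8 = 23.1 g
MC = 23.1 / 139.9 * 100 = 16.5118%


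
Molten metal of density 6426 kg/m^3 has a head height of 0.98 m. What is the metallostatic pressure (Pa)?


Formula: P = rho * g * h
rho * g = 6426 * 9.81 = 63039.06 N/m^3
P = 63039.06 * 0.98 = 61778.2788 Pa

Answer: 61778.2788 Pa


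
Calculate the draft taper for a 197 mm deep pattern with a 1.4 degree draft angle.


Formula: taper = depth * tan(draft_angle)
tan(1.4 deg) = 0.0244395
taper = 197 mm * 0.0244395 = 4.8146 mm

Final answer: 4.8146 mm


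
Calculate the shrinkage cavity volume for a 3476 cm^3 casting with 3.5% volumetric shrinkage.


Formula: V_shrink = V_casting * shrinkage_pct / 100
V_shrink = 3476 cm^3 * 3.5 / 100 = 121.6600 cm^3

Final answer: 121.6600 cm^3


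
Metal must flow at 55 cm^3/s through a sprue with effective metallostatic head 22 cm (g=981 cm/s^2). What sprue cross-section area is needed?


Formula: v = sqrt(2*g*h), A = Q/v
Velocity: v = sqrt(2 * 981 * 22) = sqrt(43164) = 207.7595 cm/s
Sprue area: A = Q / v = 55 / 207.7595 = 0.2647 cm^2


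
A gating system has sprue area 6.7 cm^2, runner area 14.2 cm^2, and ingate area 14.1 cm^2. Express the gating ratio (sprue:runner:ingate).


Sprue:Runner:Ingate = 1 : 14.2/6.7 : 14.1/6.7 = 1:2.12:2.10

Answer: 1:2.12:2.10


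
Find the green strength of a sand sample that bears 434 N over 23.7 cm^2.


Formula: Compressive Strength = Force / Area
Strength = 434 N / 23.7 cm^2 = 18.3122 N/cm^2


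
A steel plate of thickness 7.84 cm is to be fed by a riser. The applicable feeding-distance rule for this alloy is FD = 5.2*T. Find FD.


Formula: FD = 5.2 * T  (riser feeding-distance rule)
FD = 5.2 * 7.84 cm = 40.7680 cm

Final answer: 40.7680 cm


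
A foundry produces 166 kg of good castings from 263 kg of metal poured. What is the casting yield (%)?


Formula: Casting Yield = (W_good / W_total) * 100
Yield = (166 kg / 263 kg) * 100 = 63.1179%


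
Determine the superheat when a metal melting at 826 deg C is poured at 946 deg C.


Formula: Superheat = T_pour - T_melt
Superheat = 946 - 826 = 120 deg C

120 deg C


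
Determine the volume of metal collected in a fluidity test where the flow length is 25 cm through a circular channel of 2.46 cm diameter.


Formula: V = pi * (d/2)^2 * L  (cylinder volume)
Radius = 2.46/2 = 1.23 cm
V = pi * 1.23^2 * 25 = 118.8229 cm^3

Final answer: 118.8229 cm^3


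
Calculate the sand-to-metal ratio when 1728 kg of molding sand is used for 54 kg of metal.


Formula: Sand-to-Metal Ratio = W_sand / W_metal
Ratio = 1728 kg / 54 kg = 32.0000

Answer: 32.0000


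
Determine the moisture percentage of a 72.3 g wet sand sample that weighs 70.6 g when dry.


Formula: MC = (W_wet - W_dry) / W_wet * 100
Water mass = 72.3 - 70.6 = 1.7 g
MC = 1.7 / 72.3 * 100 = 2.3513%

Answer: 2.3513%


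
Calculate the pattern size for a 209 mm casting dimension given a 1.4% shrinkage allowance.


Formula: L_pattern = L_casting * (1 + shrinkage_rate/100)
Shrinkage factor = 1 + 1.4/100 = 1.014
L_pattern = 209 mm * 1.014 = 211.9260 mm

211.9260 mm


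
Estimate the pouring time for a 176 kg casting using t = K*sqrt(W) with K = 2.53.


Formula: t = K * sqrt(W)
sqrt(W) = sqrt(176) = 13.26650
t = 2.53 * 13.26650 = 33.5642 s

33.5642 s


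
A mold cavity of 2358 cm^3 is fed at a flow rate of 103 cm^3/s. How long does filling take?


Formula: t_fill = V_mold / Q_flow
t = 2358 cm^3 / 103 cm^3/s = 22.8932 s

Final answer: 22.8932 s


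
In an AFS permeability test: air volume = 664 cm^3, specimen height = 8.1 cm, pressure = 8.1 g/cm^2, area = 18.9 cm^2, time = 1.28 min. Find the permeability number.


Formula: Permeability Number P = (V * H) / (p * A * t)
Numerator: V * H = 664 * 8.1 = 5378.4
Denominator: p * A * t = 8.1 * 18.9 * 1.28 = 195.9552
P = 5378.4 / 195.9552 = 27.4471

Answer: 27.4471


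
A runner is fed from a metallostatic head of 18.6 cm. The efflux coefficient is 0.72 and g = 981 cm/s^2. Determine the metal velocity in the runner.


Formula: v = Cd * sqrt(2 * g * h)  (Torricelli with discharge coefficient)
2*g*h = 2 * 981 * 18.6 = 36493.2 cm^2/s^2
sqrt(36493.2) = 191.03193 cm/s
v = 0.72 * 191.03193 = 137.5430 cm/s


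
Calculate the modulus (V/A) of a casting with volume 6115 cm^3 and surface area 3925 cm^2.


Formula: Casting Modulus M = V / A
M = 6115 cm^3 / 3925 cm^2 = 1.5580 cm

Final answer: 1.5580 cm


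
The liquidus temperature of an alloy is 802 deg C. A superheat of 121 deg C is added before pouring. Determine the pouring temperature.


Formula: T_pour = T_melt + Superheat
T_pour = 802 + 121 = 923 deg C

923 deg C


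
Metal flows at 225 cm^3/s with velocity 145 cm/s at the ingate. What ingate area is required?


Formula: A_ingate = Q / v  (continuity equation)
A = 225 cm^3/s / 145 cm/s = 1.5517 cm^2


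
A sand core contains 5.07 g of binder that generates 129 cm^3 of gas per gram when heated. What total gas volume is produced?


Formula: V_gas = W_binder * gas_evolution_rate
V = 5.07 g * 129 cm^3/g = 654.0300 cm^3

654.0300 cm^3


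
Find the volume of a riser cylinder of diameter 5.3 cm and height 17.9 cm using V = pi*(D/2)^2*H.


Formula: V = pi * (D/2)^2 * H  (cylinder volume)
Radius = D/2 = 5.3/2 = 2.65 cm
V = pi * 2.65^2 * 17.9 = 394.9068 cm^3

Answer: 394.9068 cm^3


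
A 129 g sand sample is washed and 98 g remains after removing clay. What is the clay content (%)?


Formula: Clay% = (W_total - W_washed) / W_total * 100
Clay mass = 129 - 98 = 31 g
Clay% = 31 / 129 * 100 = 24.0310%


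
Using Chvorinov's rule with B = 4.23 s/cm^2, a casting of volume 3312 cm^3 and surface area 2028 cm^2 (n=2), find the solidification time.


Formula: t_s = B * (V/A)^n  (Chvorinov's rule, n=2)
Modulus M = V/A = 3312/2028 = 1.633136 cm
M^2 = 1.633136^2 = 2.667133 cm^2
t_s = 4.23 * 2.667133 = 11.2820 s


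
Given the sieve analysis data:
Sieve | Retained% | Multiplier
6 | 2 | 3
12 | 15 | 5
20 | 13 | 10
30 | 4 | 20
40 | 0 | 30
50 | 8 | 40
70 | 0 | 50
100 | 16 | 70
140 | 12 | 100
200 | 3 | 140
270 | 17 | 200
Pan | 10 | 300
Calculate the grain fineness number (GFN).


Formula: GFN = sum(pct * multiplier) / sum(pct)
sum(pct * multiplier) = 9751
sum(pct) = 100
GFN = 9751 / 100 = 97.51

Answer: 97.51


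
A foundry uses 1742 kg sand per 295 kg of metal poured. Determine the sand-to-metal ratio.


Formula: Sand-to-Metal Ratio = W_sand / W_metal
Ratio = 1742 kg / 295 kg = 5.9051

Answer: 5.9051


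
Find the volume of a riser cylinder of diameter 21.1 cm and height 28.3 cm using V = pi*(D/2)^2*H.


Formula: V = pi * (D/2)^2 * H  (cylinder volume)
Radius = D/2 = 21.1/2 = 10.55 cm
V = pi * 10.55^2 * 28.3 = 9895.5794 cm^3

Answer: 9895.5794 cm^3


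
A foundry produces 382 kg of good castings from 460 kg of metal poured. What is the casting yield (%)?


Formula: Casting Yield = (W_good / W_total) * 100
Yield = (382 kg / 460 kg) * 100 = 83.0435%


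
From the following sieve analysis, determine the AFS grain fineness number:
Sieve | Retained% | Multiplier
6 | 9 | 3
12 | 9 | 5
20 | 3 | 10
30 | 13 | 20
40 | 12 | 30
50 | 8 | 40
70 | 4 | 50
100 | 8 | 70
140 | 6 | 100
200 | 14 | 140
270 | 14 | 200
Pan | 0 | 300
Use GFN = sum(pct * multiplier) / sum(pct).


Formula: GFN = sum(pct * multiplier) / sum(pct)
sum(pct * multiplier) = 7162
sum(pct) = 100
GFN = 7162 / 100 = 71.62

Answer: 71.62


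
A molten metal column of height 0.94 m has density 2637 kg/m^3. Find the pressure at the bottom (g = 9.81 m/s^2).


Formula: P = rho * g * h
rho * g = 2637 * 9.81 = 25868.97 N/m^3
P = 25868.97 * 0.94 = 24316.8318 Pa

24316.8318 Pa


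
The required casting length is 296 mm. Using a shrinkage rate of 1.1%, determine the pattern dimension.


Formula: L_pattern = L_casting * (1 + shrinkage_rate/100)
Shrinkage factor = 1 + 1.1/100 = 1.011
L_pattern = 296 mm * 1.011 = 299.2560 mm


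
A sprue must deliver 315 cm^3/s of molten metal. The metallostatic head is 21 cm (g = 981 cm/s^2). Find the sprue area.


Formula: v = sqrt(2*g*h), A = Q/v
Velocity: v = sqrt(2 * 981 * 21) = sqrt(41202) = 202.9828 cm/s
Sprue area: A = Q / v = 315 / 202.9828 = 1.5519 cm^2


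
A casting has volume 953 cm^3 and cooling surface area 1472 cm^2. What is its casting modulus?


Formula: Casting Modulus M = V / A
M = 953 cm^3 / 1472 cm^2 = 0.6474 cm

Answer: 0.6474 cm


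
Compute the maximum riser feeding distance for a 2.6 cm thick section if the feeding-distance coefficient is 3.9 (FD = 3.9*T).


Formula: FD = 3.9 * T  (riser feeding-distance rule)
FD = 3.9 * 2.6 cm = 10.1400 cm


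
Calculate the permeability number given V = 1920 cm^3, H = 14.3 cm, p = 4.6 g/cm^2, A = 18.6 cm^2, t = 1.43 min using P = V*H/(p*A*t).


Formula: Permeability Number P = (V * H) / (p * A * t)
Numerator: V * H = 1920 * 14.3 = 27456.0
Denominator: p * A * t = 4.6 * 18.6 * 1.43 = 122.3508
P = 27456.0 / 122.3508 = 224.4039


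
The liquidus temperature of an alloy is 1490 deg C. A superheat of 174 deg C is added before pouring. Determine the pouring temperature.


Formula: T_pour = T_melt + Superheat
T_pour = 1490 + 174 = 1664 deg C

1664 deg C


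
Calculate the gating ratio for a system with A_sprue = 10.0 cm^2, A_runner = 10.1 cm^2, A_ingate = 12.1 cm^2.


Sprue:Runner:Ingate = 1 : 10.1/10.0 : 12.1/10.0 = 1:1.01:1.21


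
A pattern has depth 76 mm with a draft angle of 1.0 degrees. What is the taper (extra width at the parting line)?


Formula: taper = depth * tan(draft_angle)
tan(1.0 deg) = 0.0174551
taper = 76 mm * 0.0174551 = 1.3266 mm

1.3266 mm


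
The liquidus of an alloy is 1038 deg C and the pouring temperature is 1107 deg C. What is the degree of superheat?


Formula: Superheat = T_pour - T_melt
Superheat = 1107 - 1038 = 69 deg C


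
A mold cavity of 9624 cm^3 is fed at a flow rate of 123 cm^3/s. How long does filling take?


Formula: t_fill = V_mold / Q_flow
t = 9624 cm^3 / 123 cm^3/s = 78.2439 s

Final answer: 78.2439 s


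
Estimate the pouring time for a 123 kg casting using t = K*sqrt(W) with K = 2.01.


Formula: t = K * sqrt(W)
sqrt(W) = sqrt(123) = 11.09054
t = 2.01 * 11.09054 = 22.2920 s

Final answer: 22.2920 s


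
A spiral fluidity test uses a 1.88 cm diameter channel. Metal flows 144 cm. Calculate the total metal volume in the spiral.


Formula: V = pi * (d/2)^2 * L  (cylinder volume)
Radius = 1.88/2 = 0.94 cm
V = pi * 0.94^2 * 144 = 399.7312 cm^3

Answer: 399.7312 cm^3


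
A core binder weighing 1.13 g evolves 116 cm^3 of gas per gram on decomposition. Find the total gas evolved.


Formula: V_gas = W_binder * gas_evolution_rate
V = 1.13 g * 116 cm^3/g = 131.0800 cm^3

131.0800 cm^3


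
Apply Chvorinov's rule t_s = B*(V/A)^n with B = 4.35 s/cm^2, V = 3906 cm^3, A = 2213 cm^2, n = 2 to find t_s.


Formula: t_s = B * (V/A)^n  (Chvorinov's rule, n=2)
Modulus M = V/A = 3906/2213 = 1.765025 cm
M^2 = 1.765025^2 = 3.115313 cm^2
t_s = 4.35 * 3.115313 = 13.5516 s

Answer: 13.5516 s


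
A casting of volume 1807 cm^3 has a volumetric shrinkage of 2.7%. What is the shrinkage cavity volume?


Formula: V_shrink = V_casting * shrinkage_pct / 100
V_shrink = 1807 cm^3 * 2.7 / 100 = 48.7890 cm^3

Final answer: 48.7890 cm^3


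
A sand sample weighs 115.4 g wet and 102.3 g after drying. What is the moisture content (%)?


Formula: MC = (W_wet - W_dry) / W_wet * 100
Water mass = 115.4 - 102.3 = 13.1 g
MC = 13.1 / 115.4 * 100 = 11.3518%

Answer: 11.3518%


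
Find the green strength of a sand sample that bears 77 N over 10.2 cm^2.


Formula: Compressive Strength = Force / Area
Strength = 77 N / 10.2 cm^2 = 7.5490 N/cm^2

7.5490 N/cm^2


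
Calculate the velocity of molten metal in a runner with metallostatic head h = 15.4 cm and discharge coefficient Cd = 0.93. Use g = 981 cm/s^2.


Formula: v = Cd * sqrt(2 * g * h)  (Torricelli with discharge coefficient)
2*g*h = 2 * 981 * 15.4 = 30214.8 cm^2/s^2
sqrt(30214.8) = 173.82405 cm/s
v = 0.93 * 173.82405 = 161.6564 cm/s

Answer: 161.6564 cm/s


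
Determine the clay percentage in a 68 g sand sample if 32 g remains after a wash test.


Formula: Clay% = (W_total - W_washed) / W_total * 100
Clay mass = 68 - 32 = 36 g
Clay% = 36 / 68 * 100 = 52.9412%

Answer: 52.9412%


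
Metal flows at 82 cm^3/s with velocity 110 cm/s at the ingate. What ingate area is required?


Formula: A_ingate = Q / v  (continuity equation)
A = 82 cm^3/s / 110 cm/s = 0.7455 cm^2


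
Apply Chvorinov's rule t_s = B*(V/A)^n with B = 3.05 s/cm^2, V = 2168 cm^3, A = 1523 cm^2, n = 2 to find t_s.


Formula: t_s = B * (V/A)^n  (Chvorinov's rule, n=2)
Modulus M = V/A = 2168/1523 = 1.423506 cm
M^2 = 1.423506^2 = 2.026369 cm^2
t_s = 3.05 * 2.026369 = 6.1804 s

Answer: 6.1804 s


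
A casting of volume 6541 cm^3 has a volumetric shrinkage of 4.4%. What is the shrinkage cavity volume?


Formula: V_shrink = V_casting * shrinkage_pct / 100
V_shrink = 6541 cm^3 * 4.4 / 100 = 287.8040 cm^3

287.8040 cm^3


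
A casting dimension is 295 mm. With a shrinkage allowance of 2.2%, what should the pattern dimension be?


Formula: L_pattern = L_casting * (1 + shrinkage_rate/100)
Shrinkage factor = 1 + 2.2/100 = 1.022
L_pattern = 295 mm * 1.022 = 301.4900 mm

Answer: 301.4900 mm


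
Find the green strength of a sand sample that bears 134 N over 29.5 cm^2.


Formula: Compressive Strength = Force / Area
Strength = 134 N / 29.5 cm^2 = 4.5424 N/cm^2

4.5424 N/cm^2


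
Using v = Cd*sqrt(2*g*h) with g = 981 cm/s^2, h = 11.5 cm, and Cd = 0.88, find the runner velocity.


Formula: v = Cd * sqrt(2 * g * h)  (Torricelli with discharge coefficient)
2*g*h = 2 * 981 * 11.5 = 22563.0 cm^2/s^2
sqrt(22563.0) = 150.20985 cm/s
v = 0.88 * 150.20985 = 132.1847 cm/s

Final answer: 132.1847 cm/s


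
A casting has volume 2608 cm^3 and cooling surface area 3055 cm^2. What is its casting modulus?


Formula: Casting Modulus M = V / A
M = 2608 cm^3 / 3055 cm^2 = 0.8537 cm


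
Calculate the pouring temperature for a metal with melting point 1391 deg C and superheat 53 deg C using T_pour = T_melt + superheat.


Formula: T_pour = T_melt + Superheat
T_pour = 1391 + 53 = 1444 deg C

Answer: 1444 deg C


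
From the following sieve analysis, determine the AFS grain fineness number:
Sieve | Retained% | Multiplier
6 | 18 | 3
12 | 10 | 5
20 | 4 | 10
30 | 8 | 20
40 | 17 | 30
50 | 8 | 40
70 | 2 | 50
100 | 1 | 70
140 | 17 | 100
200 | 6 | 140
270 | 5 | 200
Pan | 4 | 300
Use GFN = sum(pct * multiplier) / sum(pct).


Formula: GFN = sum(pct * multiplier) / sum(pct)
sum(pct * multiplier) = 6044
sum(pct) = 100
GFN = 6044 / 100 = 60.44

60.44


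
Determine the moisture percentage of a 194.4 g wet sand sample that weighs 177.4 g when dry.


Formula: MC = (W_wet - W_dry) / W_wet * 100
Water mass = 194.4 - 177.4 = 17.0 g
MC = 17.0 / 194.4 * 100 = 8.7449%

8.7449%


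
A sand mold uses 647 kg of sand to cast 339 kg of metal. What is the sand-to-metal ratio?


Formula: Sand-to-Metal Ratio = W_sand / W_metal
Ratio = 647 kg / 339 kg = 1.9086

Answer: 1.9086


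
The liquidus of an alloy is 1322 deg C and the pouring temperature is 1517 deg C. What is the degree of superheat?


Formula: Superheat = T_pour - T_melt
Superheat = 1517 - 1322 = 195 deg C


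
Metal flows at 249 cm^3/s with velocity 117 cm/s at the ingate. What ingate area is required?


Formula: A_ingate = Q / v  (continuity equation)
A = 249 cm^3/s / 117 cm/s = 2.1282 cm^2

2.1282 cm^2


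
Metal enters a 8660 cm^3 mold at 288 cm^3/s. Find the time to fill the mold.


Formula: t_fill = V_mold / Q_flow
t = 8660 cm^3 / 288 cm^3/s = 30.0694 s

Answer: 30.0694 s


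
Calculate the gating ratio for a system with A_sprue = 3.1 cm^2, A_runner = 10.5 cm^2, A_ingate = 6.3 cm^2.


Sprue:Runner:Ingate = 1 : 10.5/3.1 : 6.3/3.1 = 1:3.39:2.03

1:3.39:2.03


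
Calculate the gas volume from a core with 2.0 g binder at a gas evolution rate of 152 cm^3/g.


Formula: V_gas = W_binder * gas_evolution_rate
V = 2.0 g * 152 cm^3/g = 304.0000 cm^3

Answer: 304.0000 cm^3


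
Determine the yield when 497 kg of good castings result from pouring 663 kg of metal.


Formula: Casting Yield = (W_good / W_total) * 100
Yield = (497 kg / 663 kg) * 100 = 74.9623%

74.9623%


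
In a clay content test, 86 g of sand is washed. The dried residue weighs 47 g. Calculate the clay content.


Formula: Clay% = (W_total - W_washed) / W_total * 100
Clay mass = 86 - 47 = 39 g
Clay% = 39 / 86 * 100 = 45.3488%


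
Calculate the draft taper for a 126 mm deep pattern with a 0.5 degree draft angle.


Formula: taper = depth * tan(draft_angle)
tan(0.5 deg) = 0.0087269
taper = 126 mm * 0.0087269 = 1.0996 mm

1.0996 mm


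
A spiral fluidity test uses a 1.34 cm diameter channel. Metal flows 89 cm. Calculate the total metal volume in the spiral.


Formula: V = pi * (d/2)^2 * L  (cylinder volume)
Radius = 1.34/2 = 0.67 cm
V = pi * 0.67^2 * 89 = 125.5132 cm^3

Answer: 125.5132 cm^3


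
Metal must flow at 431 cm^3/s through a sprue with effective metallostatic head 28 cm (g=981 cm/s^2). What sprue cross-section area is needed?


Formula: v = sqrt(2*g*h), A = Q/v
Velocity: v = sqrt(2 * 981 * 28) = sqrt(54936) = 234.3843 cm/s
Sprue area: A = Q / v = 431 / 234.3843 = 1.8389 cm^2

Answer: 1.8389 cm^2


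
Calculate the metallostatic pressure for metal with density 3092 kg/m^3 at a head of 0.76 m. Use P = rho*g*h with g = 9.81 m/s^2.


Formula: P = rho * g * h
rho * g = 3092 * 9.81 = 30332.52 N/m^3
P = 30332.52 * 0.76 = 23052.7152 Pa

23052.7152 Pa


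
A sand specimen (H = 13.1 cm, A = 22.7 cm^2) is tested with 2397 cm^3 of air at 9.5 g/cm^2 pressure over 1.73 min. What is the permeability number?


Formula: Permeability Number P = (V * H) / (p * A * t)
Numerator: V * H = 2397 * 13.1 = 31400.7
Denominator: p * A * t = 9.5 * 22.7 * 1.73 = 373.0745
P = 31400.7 / 373.0745 = 84.1674

84.1674


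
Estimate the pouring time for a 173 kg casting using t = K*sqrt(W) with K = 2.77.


Formula: t = K * sqrt(W)
sqrt(W) = sqrt(173) = 13.15295
t = 2.77 * 13.15295 = 36.4337 s


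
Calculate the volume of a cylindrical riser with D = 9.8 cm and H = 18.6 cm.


Formula: V = pi * (D/2)^2 * H  (cylinder volume)
Radius = D/2 = 9.8/2 = 4.9 cm
V = pi * 4.9^2 * 18.6 = 1402.9913 cm^3

Final answer: 1402.9913 cm^3


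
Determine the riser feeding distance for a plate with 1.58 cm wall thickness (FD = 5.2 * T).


Formula: FD = 5.2 * T  (riser feeding-distance rule)
FD = 5.2 * 1.58 cm = 8.2160 cm

Final answer: 8.2160 cm


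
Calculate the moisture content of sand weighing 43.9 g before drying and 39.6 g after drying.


Formula: MC = (W_wet - W_dry) / W_wet * 100
Water mass = 43.9 - 39.6 = 4.3 g
MC = 4.3 / 43.9 * 100 = 9.7950%


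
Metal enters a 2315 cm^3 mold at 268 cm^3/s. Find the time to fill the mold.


Formula: t_fill = V_mold / Q_flow
t = 2315 cm^3 / 268 cm^3/s = 8.6381 s

Answer: 8.6381 s
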